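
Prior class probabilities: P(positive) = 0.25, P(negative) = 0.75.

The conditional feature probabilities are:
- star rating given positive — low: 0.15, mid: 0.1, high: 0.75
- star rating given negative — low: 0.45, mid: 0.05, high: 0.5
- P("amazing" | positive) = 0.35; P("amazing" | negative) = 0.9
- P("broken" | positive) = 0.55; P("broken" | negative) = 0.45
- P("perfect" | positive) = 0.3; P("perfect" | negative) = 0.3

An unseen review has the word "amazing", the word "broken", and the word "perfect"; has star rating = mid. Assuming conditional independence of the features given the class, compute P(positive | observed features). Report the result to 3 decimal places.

positive: 0.25 × 0.1 × 0.35 × 0.55 × 0.3 = 0.00144375
negative: 0.75 × 0.05 × 0.9 × 0.45 × 0.3 = 0.00455625
P(positive | x) = 0.00144375 / 0.006 ≈ 0.241

0.241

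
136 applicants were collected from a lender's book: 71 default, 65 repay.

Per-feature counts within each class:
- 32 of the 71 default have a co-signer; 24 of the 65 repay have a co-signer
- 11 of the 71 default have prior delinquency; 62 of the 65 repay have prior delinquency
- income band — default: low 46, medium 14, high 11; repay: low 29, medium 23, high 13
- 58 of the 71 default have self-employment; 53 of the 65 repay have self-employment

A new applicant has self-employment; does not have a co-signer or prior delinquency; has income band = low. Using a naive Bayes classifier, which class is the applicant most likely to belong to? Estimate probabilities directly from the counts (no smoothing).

default: (71/136) × (39/71) × (60/71) × (46/71) × (58/71) ≈ 0.128259
repay: (65/136) × (41/65) × (3/65) × (29/65) × (53/65) ≈ 0.00506174
Highest score → default.

default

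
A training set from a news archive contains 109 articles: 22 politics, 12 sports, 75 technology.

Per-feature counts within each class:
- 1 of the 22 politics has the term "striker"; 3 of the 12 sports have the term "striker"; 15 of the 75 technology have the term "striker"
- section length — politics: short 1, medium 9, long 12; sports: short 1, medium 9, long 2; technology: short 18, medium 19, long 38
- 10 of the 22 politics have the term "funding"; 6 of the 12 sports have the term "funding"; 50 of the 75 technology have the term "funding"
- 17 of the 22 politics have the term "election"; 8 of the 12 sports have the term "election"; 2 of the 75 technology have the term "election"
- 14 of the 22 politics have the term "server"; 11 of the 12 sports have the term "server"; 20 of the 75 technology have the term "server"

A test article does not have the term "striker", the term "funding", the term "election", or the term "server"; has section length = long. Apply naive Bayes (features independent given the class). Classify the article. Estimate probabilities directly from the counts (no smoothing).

technology

politics: (22/109) × (21/22) × (12/22) × (12/22) × (5/22) × (8/22) ≈ 0.00473723
sports: (12/109) × (9/12) × (2/12) × (6/12) × (4/12) × (1/12) ≈ 0.000191131
technology: (75/109) × (60/75) × (38/75) × (25/75) × (73/75) × (55/75) ≈ 0.0663573
Highest score → technology.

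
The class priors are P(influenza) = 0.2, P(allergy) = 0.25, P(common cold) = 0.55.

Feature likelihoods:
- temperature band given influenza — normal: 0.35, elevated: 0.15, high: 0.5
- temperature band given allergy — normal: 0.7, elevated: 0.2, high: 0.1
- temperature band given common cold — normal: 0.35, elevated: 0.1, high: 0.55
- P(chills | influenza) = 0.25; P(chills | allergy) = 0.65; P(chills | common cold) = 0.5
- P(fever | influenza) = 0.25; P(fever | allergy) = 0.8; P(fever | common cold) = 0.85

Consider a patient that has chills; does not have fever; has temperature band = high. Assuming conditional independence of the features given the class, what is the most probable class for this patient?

common cold

influenza: 0.2 × 0.5 × 0.25 × (1−0.25) = 0.01875
allergy: 0.25 × 0.1 × 0.65 × (1−0.8) = 0.00325
common cold: 0.55 × 0.55 × 0.5 × (1−0.85) = 0.0226875
Highest score → common cold.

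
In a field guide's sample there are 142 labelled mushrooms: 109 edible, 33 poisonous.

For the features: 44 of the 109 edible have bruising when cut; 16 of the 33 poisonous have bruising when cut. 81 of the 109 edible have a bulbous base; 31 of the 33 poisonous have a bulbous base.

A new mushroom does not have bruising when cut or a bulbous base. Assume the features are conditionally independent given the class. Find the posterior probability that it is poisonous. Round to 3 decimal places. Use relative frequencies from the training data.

0.058

edible: (109/142) × (65/109) × (28/109) ≈ 0.117586
poisonous: (33/142) × (17/33) × (2/33) ≈ 0.00725566
P(poisonous | x) = 0.00725566 / 0.12484166 ≈ 0.058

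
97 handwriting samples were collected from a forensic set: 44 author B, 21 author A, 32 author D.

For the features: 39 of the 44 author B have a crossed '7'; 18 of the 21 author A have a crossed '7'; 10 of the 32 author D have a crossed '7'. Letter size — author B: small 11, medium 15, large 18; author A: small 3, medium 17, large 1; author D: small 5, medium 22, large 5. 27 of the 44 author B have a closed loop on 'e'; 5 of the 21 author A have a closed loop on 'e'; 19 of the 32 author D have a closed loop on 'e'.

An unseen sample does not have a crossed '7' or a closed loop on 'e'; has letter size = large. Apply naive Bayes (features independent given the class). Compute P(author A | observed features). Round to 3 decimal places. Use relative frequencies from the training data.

0.047

author B: (44/97) × (5/44) × (18/44) × (17/44) ≈ 0.00814731
author A: (21/97) × (3/21) × (1/21) × (16/21) ≈ 0.0011221
author D: (32/97) × (22/32) × (5/32) × (13/32) ≈ 0.0143967
P(author A | x) = 0.0011221 / 0.02366611 ≈ 0.047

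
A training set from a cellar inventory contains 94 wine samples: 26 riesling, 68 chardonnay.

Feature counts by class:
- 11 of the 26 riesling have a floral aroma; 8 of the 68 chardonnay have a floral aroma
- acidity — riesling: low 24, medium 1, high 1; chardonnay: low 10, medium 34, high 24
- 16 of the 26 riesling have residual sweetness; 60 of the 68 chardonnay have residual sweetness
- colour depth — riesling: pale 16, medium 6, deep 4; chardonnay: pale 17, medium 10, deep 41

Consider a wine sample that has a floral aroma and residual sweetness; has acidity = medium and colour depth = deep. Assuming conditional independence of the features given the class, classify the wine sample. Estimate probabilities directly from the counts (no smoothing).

chardonnay

riesling: (26/94) × (11/26) × (1/26) × (16/26) × (4/26) ≈ 0.000426113
chardonnay: (68/94) × (8/68) × (34/68) × (60/68) × (41/68) ≈ 0.0226386
Highest score → chardonnay.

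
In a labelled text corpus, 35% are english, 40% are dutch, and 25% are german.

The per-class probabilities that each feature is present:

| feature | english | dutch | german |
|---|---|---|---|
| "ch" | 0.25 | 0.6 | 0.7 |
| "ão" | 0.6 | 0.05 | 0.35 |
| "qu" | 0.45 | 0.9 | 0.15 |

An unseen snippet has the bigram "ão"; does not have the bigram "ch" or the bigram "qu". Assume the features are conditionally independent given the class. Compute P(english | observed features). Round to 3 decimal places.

0.789

english: 0.35 × (1−0.25) × 0.6 × (1−0.45) = 0.086625
dutch: 0.4 × (1−0.6) × 0.05 × (1−0.9) = 0.0008
german: 0.25 × (1−0.7) × 0.35 × (1−0.15) = 0.0223125
P(english | x) = 0.086625 / 0.1097375 ≈ 0.789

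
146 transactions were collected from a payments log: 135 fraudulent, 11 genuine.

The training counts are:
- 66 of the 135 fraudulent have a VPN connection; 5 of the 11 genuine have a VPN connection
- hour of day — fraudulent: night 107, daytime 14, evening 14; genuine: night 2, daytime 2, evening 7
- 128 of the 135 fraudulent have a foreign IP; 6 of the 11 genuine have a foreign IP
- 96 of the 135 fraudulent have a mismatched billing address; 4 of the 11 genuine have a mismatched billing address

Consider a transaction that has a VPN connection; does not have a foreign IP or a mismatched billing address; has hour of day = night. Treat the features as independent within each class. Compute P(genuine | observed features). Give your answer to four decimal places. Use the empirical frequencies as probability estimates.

0.2513

fraudulent: (135/146) × (66/135) × (107/135) × (7/135) × (39/135) ≈ 0.00536706
genuine: (11/146) × (5/11) × (2/11) × (5/11) × (7/11) ≈ 0.0018011
P(genuine | x) = 0.0018011 / 0.00716816 ≈ 0.2513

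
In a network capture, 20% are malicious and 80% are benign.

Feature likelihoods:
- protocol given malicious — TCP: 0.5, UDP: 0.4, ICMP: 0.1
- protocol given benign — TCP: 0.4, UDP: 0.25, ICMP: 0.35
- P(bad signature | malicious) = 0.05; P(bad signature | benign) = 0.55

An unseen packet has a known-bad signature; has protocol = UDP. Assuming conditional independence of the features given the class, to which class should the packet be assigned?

malicious: 0.2 × 0.4 × 0.05 = 0.004
benign: 0.8 × 0.25 × 0.55 = 0.11
Highest score → benign.

benign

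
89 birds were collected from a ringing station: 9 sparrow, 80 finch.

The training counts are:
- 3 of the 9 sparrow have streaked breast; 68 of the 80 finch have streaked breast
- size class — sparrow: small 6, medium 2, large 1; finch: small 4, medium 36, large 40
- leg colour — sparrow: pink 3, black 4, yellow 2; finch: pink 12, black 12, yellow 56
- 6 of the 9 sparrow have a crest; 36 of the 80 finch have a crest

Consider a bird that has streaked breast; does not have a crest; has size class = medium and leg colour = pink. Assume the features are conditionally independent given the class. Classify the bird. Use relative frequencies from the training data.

finch

sparrow: (9/89) × (3/9) × (2/9) × (3/9) × (3/9) ≈ 0.000832293
finch: (80/89) × (68/80) × (36/80) × (12/80) × (44/80) ≈ 0.0283652
Highest score → finch.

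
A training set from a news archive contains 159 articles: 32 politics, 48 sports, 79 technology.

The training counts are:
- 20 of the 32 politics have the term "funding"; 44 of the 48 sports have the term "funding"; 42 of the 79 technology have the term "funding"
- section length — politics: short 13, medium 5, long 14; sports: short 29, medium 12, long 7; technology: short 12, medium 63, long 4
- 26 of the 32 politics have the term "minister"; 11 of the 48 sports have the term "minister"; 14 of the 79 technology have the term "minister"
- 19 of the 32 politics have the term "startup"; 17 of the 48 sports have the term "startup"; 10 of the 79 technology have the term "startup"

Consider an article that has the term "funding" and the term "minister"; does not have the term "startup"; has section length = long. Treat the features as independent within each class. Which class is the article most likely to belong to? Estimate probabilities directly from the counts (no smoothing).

politics

politics: (32/159) × (20/32) × (14/32) × (26/32) × (13/32) ≈ 0.0181647
sports: (48/159) × (44/48) × (7/48) × (11/48) × (31/48) ≈ 0.00597289
technology: (79/159) × (42/79) × (4/79) × (14/79) × (69/79) ≈ 0.00207018
Highest score → politics.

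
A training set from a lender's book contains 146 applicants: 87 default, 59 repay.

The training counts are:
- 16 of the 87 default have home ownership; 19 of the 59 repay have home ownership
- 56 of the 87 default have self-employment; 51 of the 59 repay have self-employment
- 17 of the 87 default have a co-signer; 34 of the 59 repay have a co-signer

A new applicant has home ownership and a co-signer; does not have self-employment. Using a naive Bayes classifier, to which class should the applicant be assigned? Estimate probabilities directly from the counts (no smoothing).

repay

default: (87/146) × (16/87) × (31/87) × (17/87) ≈ 0.00763026
repay: (59/146) × (19/59) × (8/59) × (34/59) ≈ 0.0101687
Highest score → repay.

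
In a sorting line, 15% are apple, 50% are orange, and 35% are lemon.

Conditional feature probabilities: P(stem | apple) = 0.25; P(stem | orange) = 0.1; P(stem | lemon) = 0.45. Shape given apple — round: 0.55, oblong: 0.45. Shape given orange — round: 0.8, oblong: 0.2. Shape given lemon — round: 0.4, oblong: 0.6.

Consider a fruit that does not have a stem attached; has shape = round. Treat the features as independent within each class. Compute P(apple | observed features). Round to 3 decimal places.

0.124

apple: 0.15 × (1−0.25) × 0.55 = 0.061875
orange: 0.5 × (1−0.1) × 0.8 = 0.36
lemon: 0.35 × (1−0.45) × 0.4 = 0.077
P(apple | x) = 0.061875 / 0.498875 ≈ 0.124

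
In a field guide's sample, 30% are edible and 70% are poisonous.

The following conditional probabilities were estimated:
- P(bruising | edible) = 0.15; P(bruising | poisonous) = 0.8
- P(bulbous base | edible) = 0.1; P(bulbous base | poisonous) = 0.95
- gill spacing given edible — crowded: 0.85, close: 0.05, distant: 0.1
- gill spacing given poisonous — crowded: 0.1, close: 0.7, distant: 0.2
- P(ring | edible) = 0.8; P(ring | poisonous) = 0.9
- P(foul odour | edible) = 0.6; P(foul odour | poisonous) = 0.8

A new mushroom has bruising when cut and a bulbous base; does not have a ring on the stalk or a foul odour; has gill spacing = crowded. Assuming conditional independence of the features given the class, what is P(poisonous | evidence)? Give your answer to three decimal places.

0.777

edible: 0.3 × 0.15 × 0.1 × 0.85 × (1−0.8) × (1−0.6) = 0.000306
poisonous: 0.7 × 0.8 × 0.95 × 0.1 × (1−0.9) × (1−0.8) = 0.001064
P(poisonous | x) = 0.001064 / 0.00137 ≈ 0.777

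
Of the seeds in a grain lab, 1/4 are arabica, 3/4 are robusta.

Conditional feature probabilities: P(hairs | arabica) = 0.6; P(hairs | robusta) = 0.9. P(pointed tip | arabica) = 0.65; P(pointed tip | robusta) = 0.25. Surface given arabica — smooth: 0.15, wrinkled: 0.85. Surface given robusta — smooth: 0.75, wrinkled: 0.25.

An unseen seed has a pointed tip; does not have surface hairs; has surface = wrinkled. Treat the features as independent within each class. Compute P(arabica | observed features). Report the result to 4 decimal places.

arabica: 0.25 × (1−0.6) × 0.65 × 0.85 = 0.05525
robusta: 0.75 × (1−0.9) × 0.25 × 0.25 = 0.0046875
P(arabica | x) = 0.05525 / 0.0599375 ≈ 0.9218

0.9218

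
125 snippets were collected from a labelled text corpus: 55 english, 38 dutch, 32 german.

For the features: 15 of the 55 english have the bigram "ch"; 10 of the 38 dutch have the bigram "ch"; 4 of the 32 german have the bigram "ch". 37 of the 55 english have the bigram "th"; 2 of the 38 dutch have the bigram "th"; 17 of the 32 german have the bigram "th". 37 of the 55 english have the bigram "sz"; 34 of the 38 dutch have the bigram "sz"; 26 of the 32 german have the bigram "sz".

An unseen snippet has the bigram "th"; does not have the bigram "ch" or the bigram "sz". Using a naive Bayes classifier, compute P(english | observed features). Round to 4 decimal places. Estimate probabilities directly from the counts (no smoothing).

0.7494

english: (55/125) × (40/55) × (37/55) × (18/55) ≈ 0.0704529
dutch: (38/125) × (28/38) × (2/38) × (4/38) ≈ 0.001241
german: (32/125) × (28/32) × (17/32) × (6/32) = 0.0223125
P(english | x) = 0.0704529 / 0.0940064 ≈ 0.7494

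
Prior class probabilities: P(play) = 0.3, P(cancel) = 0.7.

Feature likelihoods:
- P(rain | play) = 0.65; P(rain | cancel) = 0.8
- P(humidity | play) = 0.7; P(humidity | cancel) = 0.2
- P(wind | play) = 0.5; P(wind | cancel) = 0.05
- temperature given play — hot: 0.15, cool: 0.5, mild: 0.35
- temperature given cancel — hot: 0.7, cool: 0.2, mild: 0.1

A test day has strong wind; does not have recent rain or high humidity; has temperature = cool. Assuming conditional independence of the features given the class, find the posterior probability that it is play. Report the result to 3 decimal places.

0.875

play: 0.3 × (1−0.65) × (1−0.7) × 0.5 × 0.5 = 0.007875
cancel: 0.7 × (1−0.8) × (1−0.2) × 0.05 × 0.2 = 0.00112
P(play | x) = 0.007875 / 0.008995 ≈ 0.875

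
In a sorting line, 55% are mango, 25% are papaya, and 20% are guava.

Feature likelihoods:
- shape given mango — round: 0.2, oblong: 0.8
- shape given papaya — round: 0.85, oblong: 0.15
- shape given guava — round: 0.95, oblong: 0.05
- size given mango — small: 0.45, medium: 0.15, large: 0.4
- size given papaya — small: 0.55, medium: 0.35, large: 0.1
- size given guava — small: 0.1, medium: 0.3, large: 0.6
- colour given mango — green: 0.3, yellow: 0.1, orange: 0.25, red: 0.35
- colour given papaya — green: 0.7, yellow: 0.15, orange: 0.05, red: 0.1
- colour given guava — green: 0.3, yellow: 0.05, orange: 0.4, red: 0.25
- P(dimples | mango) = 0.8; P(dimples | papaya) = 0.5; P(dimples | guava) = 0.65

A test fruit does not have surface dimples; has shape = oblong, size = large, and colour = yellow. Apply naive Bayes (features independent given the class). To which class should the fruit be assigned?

mango: 0.55 × 0.8 × 0.4 × 0.1 × (1−0.8) = 0.00352
papaya: 0.25 × 0.15 × 0.1 × 0.15 × (1−0.5) = 0.00028125
guava: 0.2 × 0.05 × 0.6 × 0.05 × (1−0.65) = 0.000105
Highest score → mango.

mango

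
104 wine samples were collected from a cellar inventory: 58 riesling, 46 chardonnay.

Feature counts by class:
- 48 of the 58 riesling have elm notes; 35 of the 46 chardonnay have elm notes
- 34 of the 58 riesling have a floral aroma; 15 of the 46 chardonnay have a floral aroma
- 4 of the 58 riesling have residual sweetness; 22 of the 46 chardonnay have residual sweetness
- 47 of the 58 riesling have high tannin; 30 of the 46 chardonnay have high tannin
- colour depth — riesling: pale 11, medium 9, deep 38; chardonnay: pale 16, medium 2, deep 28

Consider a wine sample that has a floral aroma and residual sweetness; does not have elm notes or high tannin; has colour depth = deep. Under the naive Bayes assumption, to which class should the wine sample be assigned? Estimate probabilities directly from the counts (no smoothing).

chardonnay

riesling: (58/104) × (10/58) × (34/58) × (4/58) × (11/58) × (38/58) ≈ 0.000483025
chardonnay: (46/104) × (11/46) × (15/46) × (22/46) × (16/46) × (28/46) ≈ 0.00349237
Highest score → chardonnay.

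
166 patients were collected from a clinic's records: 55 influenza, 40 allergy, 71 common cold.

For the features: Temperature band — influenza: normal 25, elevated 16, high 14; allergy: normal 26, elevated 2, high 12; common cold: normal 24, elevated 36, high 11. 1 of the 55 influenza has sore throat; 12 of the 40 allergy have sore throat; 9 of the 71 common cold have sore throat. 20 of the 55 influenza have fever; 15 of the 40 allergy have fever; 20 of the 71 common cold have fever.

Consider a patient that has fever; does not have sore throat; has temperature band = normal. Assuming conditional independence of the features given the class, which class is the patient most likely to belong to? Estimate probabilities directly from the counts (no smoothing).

influenza: (55/166) × (25/55) × (54/55) × (20/55) ≈ 0.0537688
allergy: (40/166) × (26/40) × (28/40) × (15/40) ≈ 0.0411145
common cold: (71/166) × (24/71) × (62/71) × (20/71) ≈ 0.0355638
Highest score → influenza.

influenza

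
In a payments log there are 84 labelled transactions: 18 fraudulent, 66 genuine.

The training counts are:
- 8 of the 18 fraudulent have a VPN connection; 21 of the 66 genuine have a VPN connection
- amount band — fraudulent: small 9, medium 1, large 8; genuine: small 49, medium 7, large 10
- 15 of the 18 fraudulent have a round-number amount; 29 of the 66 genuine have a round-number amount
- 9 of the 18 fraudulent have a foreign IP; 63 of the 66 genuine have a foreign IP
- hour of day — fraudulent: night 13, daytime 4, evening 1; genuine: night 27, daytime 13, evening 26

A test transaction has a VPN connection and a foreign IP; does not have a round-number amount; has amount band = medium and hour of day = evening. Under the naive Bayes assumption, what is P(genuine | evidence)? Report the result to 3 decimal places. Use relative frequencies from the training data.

0.996

fraudulent: (18/84) × (8/18) × (1/18) × (3/18) × (9/18) × (1/18) ≈ 0.0000244954
genuine: (66/84) × (21/66) × (7/66) × (37/66) × (63/66) × (26/66) ≈ 0.00558956
P(genuine | x) = 0.00558956 / 0.0056140554 ≈ 0.996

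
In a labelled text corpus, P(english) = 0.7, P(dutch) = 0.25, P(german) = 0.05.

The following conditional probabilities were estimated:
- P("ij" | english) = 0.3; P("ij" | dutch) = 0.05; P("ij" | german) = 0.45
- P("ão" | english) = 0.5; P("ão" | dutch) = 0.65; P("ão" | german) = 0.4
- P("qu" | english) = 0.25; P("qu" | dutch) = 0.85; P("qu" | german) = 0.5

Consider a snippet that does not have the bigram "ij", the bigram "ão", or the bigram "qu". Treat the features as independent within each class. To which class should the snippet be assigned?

english

english: 0.7 × (1−0.3) × (1−0.5) × (1−0.25) = 0.18375
dutch: 0.25 × (1−0.05) × (1−0.65) × (1−0.85) = 0.01246875
german: 0.05 × (1−0.45) × (1−0.4) × (1−0.5) = 0.00825
Highest score → english.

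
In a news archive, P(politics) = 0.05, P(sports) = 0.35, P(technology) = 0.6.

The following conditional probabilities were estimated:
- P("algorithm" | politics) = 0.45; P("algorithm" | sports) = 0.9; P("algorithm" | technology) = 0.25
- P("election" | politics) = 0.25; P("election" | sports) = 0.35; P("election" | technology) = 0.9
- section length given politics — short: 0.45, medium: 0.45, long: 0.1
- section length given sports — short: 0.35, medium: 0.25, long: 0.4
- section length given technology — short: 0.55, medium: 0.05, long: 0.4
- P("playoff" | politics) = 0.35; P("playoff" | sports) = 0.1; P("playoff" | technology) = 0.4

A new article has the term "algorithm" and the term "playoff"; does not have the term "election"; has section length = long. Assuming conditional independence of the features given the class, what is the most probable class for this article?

politics: 0.05 × 0.45 × (1−0.25) × 0.1 × 0.35 = 0.000590625
sports: 0.35 × 0.9 × (1−0.35) × 0.4 × 0.1 = 0.00819
technology: 0.6 × 0.25 × (1−0.9) × 0.4 × 0.4 = 0.0024
Highest score → sports.

sports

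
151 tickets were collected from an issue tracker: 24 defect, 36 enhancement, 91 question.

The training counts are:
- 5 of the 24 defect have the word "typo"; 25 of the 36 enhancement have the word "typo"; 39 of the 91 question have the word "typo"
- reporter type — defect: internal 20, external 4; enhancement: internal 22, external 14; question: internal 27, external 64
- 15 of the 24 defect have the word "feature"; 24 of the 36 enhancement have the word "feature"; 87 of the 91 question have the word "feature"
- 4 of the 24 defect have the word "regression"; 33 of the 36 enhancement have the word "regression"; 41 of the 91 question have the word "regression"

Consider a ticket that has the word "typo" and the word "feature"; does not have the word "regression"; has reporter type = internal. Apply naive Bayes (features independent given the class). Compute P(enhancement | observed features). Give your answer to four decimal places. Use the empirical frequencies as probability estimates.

defect: (24/151) × (5/24) × (20/24) × (15/24) × (20/24) ≈ 0.0143718
enhancement: (36/151) × (25/36) × (22/36) × (24/36) × (3/36) ≈ 0.00562096
question: (91/151) × (39/91) × (27/91) × (87/91) × (50/91) ≈ 0.0402547
P(enhancement | x) = 0.00562096 / 0.06024746 ≈ 0.0933

0.0933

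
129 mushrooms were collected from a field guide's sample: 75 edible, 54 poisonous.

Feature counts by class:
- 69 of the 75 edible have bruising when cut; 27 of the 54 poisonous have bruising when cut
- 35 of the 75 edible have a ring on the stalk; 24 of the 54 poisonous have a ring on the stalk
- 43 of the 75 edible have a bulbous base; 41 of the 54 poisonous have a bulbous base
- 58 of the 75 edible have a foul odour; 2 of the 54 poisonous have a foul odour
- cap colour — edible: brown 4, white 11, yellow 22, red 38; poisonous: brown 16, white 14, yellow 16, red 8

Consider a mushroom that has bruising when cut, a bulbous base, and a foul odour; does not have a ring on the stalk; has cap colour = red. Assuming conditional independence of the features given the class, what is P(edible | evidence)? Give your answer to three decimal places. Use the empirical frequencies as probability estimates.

0.992

edible: (75/129) × (69/75) × (40/75) × (43/75) × (58/75) × (38/75) ≈ 0.0640847
poisonous: (54/129) × (27/54) × (30/54) × (41/54) × (2/54) × (8/54) ≈ 0.000484422
P(edible | x) = 0.0640847 / 0.064569122 ≈ 0.992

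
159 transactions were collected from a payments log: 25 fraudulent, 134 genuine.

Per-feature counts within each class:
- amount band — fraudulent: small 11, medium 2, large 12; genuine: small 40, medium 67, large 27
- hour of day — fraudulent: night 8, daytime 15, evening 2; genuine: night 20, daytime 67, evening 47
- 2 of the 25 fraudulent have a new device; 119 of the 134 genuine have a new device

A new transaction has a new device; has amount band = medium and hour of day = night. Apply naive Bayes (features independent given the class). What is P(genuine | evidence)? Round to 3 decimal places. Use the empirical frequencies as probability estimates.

fraudulent: (25/159) × (2/25) × (8/25) × (2/25) ≈ 0.000322013
genuine: (134/159) × (67/134) × (20/134) × (119/134) ≈ 0.0558528
P(genuine | x) = 0.0558528 / 0.056174813 ≈ 0.994

0.994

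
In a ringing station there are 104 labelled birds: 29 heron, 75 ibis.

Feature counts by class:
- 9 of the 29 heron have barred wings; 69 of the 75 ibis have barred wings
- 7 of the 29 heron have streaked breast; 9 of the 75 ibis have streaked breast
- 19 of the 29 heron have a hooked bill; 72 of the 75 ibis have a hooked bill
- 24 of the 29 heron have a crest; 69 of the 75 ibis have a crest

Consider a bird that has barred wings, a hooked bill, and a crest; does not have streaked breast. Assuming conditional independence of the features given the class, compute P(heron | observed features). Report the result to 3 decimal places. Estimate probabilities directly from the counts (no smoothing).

0.065

heron: (29/104) × (9/29) × (22/29) × (19/29) × (24/29) ≈ 0.0355961
ibis: (75/104) × (69/75) × (66/75) × (72/75) × (69/75) ≈ 0.515653
P(heron | x) = 0.0355961 / 0.5512491 ≈ 0.065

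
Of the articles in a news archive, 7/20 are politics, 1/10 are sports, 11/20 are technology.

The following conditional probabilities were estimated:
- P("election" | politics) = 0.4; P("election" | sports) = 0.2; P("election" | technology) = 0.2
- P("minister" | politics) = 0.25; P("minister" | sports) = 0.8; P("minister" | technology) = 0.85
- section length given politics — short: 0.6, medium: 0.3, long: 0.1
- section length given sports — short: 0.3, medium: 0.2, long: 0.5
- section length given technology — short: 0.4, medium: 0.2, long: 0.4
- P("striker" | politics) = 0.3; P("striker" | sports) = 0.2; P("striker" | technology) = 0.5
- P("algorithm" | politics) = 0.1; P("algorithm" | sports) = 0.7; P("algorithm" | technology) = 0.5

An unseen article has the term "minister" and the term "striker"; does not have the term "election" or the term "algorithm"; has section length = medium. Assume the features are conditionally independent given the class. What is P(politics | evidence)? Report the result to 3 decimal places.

politics: 0.35 × (1−0.4) × 0.25 × 0.3 × 0.3 × (1−0.1) = 0.0042525
sports: 0.1 × (1−0.2) × 0.8 × 0.2 × 0.2 × (1−0.7) = 0.000768
technology: 0.55 × (1−0.2) × 0.85 × 0.2 × 0.5 × (1−0.5) = 0.0187
P(politics | x) = 0.0042525 / 0.0237205 ≈ 0.179

0.179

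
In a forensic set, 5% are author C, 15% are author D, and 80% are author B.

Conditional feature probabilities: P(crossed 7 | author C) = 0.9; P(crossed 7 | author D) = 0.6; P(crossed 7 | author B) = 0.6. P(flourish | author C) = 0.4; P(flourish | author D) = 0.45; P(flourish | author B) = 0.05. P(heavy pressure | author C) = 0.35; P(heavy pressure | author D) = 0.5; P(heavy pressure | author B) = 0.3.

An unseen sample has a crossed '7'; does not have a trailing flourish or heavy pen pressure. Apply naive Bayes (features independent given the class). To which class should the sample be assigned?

author B

author C: 0.05 × 0.9 × (1−0.4) × (1−0.35) = 0.01755
author D: 0.15 × 0.6 × (1−0.45) × (1−0.5) = 0.02475
author B: 0.8 × 0.6 × (1−0.05) × (1−0.3) = 0.3192
Highest score → author B.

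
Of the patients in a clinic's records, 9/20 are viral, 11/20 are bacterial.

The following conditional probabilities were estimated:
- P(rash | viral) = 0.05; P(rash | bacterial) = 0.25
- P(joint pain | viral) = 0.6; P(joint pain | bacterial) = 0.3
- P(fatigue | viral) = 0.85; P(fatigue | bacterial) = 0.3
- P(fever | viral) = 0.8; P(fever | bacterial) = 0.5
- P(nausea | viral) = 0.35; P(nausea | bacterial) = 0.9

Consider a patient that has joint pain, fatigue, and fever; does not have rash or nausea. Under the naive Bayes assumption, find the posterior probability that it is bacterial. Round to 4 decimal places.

0.0161

viral: 0.45 × (1−0.05) × 0.6 × 0.85 × 0.8 × (1−0.35) = 0.113373
bacterial: 0.55 × (1−0.25) × 0.3 × 0.3 × 0.5 × (1−0.9) = 0.00185625
P(bacterial | x) = 0.00185625 / 0.11522925 ≈ 0.0161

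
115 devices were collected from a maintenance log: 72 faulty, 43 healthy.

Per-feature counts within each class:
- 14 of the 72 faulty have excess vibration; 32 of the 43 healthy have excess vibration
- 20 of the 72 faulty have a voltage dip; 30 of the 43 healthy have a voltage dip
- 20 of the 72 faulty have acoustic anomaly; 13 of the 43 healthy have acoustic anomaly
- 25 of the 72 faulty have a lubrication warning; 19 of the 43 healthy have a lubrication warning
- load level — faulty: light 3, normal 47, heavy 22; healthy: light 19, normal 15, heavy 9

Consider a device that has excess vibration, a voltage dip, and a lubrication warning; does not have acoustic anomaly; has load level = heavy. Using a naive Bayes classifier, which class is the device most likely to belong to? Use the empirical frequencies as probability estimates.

healthy

faulty: (72/115) × (14/72) × (20/72) × (52/72) × (25/72) × (22/72) ≈ 0.00259117
healthy: (43/115) × (32/43) × (30/43) × (30/43) × (19/43) × (9/43) ≈ 0.0125261
Highest score → healthy.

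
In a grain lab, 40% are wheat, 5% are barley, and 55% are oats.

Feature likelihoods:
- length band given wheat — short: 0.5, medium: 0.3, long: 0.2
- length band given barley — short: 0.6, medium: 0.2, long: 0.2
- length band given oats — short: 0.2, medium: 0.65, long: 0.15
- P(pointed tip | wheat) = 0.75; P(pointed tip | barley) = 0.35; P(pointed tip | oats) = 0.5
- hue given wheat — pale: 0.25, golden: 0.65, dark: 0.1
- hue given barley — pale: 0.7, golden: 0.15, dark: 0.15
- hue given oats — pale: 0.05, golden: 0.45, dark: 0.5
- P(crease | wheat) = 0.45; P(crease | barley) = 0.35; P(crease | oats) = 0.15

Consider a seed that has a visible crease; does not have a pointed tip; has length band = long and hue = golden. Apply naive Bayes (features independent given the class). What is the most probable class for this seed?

wheat

wheat: 0.4 × 0.2 × (1−0.75) × 0.65 × 0.45 = 0.00585
barley: 0.05 × 0.2 × (1−0.35) × 0.15 × 0.35 = 0.00034125
oats: 0.55 × 0.15 × (1−0.5) × 0.45 × 0.15 = 0.002784375
Highest score → wheat.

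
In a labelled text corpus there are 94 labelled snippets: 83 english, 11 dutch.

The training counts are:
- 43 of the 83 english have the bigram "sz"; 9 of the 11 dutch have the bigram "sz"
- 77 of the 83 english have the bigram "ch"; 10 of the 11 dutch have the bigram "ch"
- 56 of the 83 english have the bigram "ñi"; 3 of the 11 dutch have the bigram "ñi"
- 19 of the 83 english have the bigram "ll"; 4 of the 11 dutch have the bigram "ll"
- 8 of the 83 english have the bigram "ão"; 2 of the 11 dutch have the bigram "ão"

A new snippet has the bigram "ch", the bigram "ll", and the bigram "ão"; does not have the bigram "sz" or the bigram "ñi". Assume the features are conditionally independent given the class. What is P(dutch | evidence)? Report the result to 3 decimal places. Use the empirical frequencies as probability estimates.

0.247

english: (83/94) × (40/83) × (77/83) × (27/83) × (19/83) × (8/83) ≈ 0.00283346
dutch: (11/94) × (2/11) × (10/11) × (8/11) × (4/11) × (2/11) ≈ 0.000930061
P(dutch | x) = 0.000930061 / 0.003763521 ≈ 0.247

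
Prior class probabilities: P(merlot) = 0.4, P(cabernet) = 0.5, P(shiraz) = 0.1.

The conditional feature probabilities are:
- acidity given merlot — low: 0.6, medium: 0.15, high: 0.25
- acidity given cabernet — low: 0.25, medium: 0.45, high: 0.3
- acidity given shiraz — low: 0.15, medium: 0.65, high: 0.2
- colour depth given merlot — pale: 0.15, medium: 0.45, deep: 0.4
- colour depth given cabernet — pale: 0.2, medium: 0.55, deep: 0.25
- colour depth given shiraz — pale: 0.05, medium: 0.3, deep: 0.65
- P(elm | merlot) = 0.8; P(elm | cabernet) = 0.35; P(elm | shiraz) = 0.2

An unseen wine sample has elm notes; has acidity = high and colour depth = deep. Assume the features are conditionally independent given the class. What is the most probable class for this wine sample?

merlot: 0.4 × 0.25 × 0.4 × 0.8 = 0.032
cabernet: 0.5 × 0.3 × 0.25 × 0.35 = 0.013125
shiraz: 0.1 × 0.2 × 0.65 × 0.2 = 0.0026
Highest score → merlot.

merlot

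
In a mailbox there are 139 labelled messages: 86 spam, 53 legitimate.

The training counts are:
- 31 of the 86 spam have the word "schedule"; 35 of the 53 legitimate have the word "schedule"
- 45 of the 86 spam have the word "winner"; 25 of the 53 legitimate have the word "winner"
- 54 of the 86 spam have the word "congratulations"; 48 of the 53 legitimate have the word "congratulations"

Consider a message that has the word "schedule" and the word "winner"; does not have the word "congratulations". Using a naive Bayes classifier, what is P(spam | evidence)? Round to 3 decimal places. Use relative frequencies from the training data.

0.795

spam: (86/139) × (31/86) × (45/86) × (32/86) ≈ 0.0434223
legitimate: (53/139) × (35/53) × (25/53) × (5/53) ≈ 0.011205
P(spam | x) = 0.0434223 / 0.0546273 ≈ 0.795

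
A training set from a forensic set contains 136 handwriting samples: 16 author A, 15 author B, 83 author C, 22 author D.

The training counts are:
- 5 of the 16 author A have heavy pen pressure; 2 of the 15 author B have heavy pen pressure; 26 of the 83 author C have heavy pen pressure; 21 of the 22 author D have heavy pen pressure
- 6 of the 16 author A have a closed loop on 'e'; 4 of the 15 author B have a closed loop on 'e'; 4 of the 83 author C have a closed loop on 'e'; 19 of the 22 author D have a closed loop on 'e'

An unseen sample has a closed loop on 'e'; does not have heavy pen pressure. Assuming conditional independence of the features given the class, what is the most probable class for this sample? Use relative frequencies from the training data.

author A: (16/136) × (11/16) × (6/16) ≈ 0.0303309
author B: (15/136) × (13/15) × (4/15) ≈ 0.0254902
author C: (83/136) × (57/83) × (4/83) ≈ 0.0201984
author D: (22/136) × (1/22) × (19/22) ≈ 0.00635027
Highest score → author A.

author A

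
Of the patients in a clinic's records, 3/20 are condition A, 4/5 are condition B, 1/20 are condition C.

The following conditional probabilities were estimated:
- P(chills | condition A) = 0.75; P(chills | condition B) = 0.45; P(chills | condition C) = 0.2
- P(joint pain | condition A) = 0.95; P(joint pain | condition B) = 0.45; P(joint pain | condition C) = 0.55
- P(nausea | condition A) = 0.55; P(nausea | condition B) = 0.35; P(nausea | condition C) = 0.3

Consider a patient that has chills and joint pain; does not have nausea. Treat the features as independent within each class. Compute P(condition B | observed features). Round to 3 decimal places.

0.670

condition A: 0.15 × 0.75 × 0.95 × (1−0.55) = 0.04809375
condition B: 0.8 × 0.45 × 0.45 × (1−0.35) = 0.1053
condition C: 0.05 × 0.2 × 0.55 × (1−0.3) = 0.00385
P(condition B | x) = 0.1053 / 0.15724375 ≈ 0.670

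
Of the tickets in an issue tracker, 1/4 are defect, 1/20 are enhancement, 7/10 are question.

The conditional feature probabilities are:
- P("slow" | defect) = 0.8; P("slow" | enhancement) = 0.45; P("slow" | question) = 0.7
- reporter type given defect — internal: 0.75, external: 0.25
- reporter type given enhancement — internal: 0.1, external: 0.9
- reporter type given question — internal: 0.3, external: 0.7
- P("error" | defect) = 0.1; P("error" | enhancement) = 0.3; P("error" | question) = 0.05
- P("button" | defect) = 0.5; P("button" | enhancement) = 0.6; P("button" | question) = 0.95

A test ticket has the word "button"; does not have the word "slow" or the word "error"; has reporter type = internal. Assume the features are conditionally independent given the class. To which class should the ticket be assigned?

defect: 0.25 × (1−0.8) × 0.75 × (1−0.1) × 0.5 = 0.016875
enhancement: 0.05 × (1−0.45) × 0.1 × (1−0.3) × 0.6 = 0.001155
question: 0.7 × (1−0.7) × 0.3 × (1−0.05) × 0.95 = 0.0568575
Highest score → question.

question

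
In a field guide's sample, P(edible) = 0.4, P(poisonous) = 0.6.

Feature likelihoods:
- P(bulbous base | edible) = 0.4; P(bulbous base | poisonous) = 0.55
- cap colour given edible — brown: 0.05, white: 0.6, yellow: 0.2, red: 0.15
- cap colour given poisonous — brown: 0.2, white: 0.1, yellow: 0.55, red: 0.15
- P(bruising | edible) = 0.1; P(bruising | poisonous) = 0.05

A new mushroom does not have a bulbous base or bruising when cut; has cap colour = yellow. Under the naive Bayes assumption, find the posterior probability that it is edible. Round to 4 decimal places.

0.2344

edible: 0.4 × (1−0.4) × 0.2 × (1−0.1) = 0.0432
poisonous: 0.6 × (1−0.55) × 0.55 × (1−0.05) = 0.141075
P(edible | x) = 0.0432 / 0.184275 ≈ 0.2344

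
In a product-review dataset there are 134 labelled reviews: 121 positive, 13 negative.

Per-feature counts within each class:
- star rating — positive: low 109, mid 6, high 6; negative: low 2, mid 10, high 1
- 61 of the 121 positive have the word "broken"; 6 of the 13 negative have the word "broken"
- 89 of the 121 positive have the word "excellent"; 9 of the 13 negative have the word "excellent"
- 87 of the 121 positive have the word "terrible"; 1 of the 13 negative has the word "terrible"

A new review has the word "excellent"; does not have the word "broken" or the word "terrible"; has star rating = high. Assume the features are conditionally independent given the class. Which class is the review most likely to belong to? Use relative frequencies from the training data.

positive

positive: (121/134) × (6/121) × (60/121) × (89/121) × (34/121) ≈ 0.00458892
negative: (13/134) × (1/13) × (7/13) × (9/13) × (12/13) ≈ 0.00256795
Highest score → positive.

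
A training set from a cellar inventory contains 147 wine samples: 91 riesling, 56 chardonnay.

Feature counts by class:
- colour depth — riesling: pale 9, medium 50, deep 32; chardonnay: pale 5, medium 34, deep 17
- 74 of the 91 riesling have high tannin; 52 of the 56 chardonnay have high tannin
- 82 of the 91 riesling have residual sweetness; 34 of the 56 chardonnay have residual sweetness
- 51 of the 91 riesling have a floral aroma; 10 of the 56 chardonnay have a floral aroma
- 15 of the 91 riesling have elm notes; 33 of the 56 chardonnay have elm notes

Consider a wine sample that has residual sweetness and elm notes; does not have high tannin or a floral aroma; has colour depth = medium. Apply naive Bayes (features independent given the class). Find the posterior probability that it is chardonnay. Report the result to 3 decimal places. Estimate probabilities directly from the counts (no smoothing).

0.539

riesling: (91/147) × (50/91) × (17/91) × (82/91) × (40/91) × (15/91) ≈ 0.0041486
chardonnay: (56/147) × (34/56) × (4/56) × (34/56) × (46/56) × (33/56) ≈ 0.00485535
P(chardonnay | x) = 0.00485535 / 0.00900395 ≈ 0.539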